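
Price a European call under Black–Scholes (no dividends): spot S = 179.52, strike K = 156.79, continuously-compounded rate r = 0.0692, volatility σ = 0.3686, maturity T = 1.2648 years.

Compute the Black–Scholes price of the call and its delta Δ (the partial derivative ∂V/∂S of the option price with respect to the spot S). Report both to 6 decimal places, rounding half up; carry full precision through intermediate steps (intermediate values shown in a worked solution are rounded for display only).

price = 48.140824
Δ = 0.771859

σ√T = 0.3686·√1.2648 = 0.414540
d₁ = (ln(S/K) + (r+σ²/2)T) / (σ√T) = (ln(179.52/156.79) + (0.0692+0.3686²/2)·1.2648) / 0.414540 = (0.135379 + 0.173446) / 0.414540 = 0.744983
d₂ = d₁ − σ√T = 0.744983 − 0.414540 = 0.330443
e^{−rT} = e^{−0.0692·1.2648} = 0.916197
N(d₁) = 0.771859,  N(d₂) = 0.629467
Call price V = S·N(d₁) − K·e^{−rT}·N(d₂) = 138.564123 − 90.423299 = 48.140824
Δ = N(d₁) = 0.771859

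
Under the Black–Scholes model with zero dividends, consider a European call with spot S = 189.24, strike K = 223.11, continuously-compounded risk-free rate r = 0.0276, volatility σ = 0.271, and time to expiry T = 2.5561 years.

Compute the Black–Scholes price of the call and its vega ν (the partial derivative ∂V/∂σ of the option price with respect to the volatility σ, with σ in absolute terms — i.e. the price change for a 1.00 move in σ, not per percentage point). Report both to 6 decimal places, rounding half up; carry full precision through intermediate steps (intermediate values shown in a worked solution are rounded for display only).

σ√T = 0.271·√2.5561 = 0.433270
d₁ = (ln(S/K) + (r+σ²/2)T) / (σ√T) = (ln(189.24/223.11) + (0.0276+0.271²/2)·2.5561) / 0.433270 = (-0.164649 + 0.164410) / 0.433270 = -0.000552
d₂ = d₁ − σ√T = -0.000552 − 0.433270 = -0.433822
e^{−rT} = e^{−0.0276·2.5561} = 0.931883
N(d₁) = 0.499780,  N(d₂) = 0.332209
Call price V = S·N(d₁) − K·e^{−rT}·N(d₂) = 94.578313 − 69.070338 = 25.507975
φ(d₁) = (1/√(2π))·e^{−d₁²/2} = 0.398942
ν = S·φ(d₁)·√T = 120.701275

price = 25.507975
ν = 120.701275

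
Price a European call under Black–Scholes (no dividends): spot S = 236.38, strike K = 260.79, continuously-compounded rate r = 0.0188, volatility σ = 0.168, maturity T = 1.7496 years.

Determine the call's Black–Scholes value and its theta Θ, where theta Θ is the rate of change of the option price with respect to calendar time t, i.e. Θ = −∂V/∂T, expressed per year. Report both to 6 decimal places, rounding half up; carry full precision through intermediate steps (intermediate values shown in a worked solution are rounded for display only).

price = 14.558126
Θ = -7.514545

σ√T = 0.168·√1.7496 = 0.222218
d₁ = (ln(S/K) + (r+σ²/2)T) / (σ√T) = (ln(236.38/260.79) + (0.0188+0.168²/2)·1.7496) / 0.222218 = (-0.098275 + 0.057583) / 0.222218 = -0.183118
d₂ = d₁ − σ√T = -0.183118 − 0.222218 = -0.405335
e^{−rT} = e^{−0.0188·1.7496} = 0.967643
N(d₁) = 0.427353,  N(d₂) = 0.342616
Call price V = S·N(d₁) − K·e^{−rT}·N(d₂) = 101.017673 − 86.459548 = 14.558126
φ(d₁) = (1/√(2π))·e^{−d₁²/2} = 0.392309
Θ = −S·φ(d₁)·σ/(2√T) − r·K·e^{−rT}·N(d₂) = −5.889105 − 1.625439 = -7.514545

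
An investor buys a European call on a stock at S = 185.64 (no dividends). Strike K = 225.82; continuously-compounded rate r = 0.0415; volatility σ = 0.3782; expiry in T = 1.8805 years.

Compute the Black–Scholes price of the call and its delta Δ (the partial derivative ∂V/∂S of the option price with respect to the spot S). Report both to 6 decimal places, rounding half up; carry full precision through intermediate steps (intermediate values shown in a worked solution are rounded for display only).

σ√T = 0.3782·√1.8805 = 0.518631
d₁ = (ln(S/K) + (r+σ²/2)T) / (σ√T) = (ln(185.64/225.82) + (0.0415+0.3782²/2)·1.8805) / 0.518631 = (-0.195929 + 0.212530) / 0.518631 = 0.032009
d₂ = d₁ − σ√T = 0.032009 − 0.518631 = -0.486622
e^{−rT} = e^{−0.0415·1.8805} = 0.924927
N(d₁) = 0.512767,  N(d₂) = 0.313263
Call price V = S·N(d₁) − K·e^{−rT}·N(d₂) = 95.190153 − 65.430320 = 29.759833
Δ = N(d₁) = 0.512767

price = 29.759833
Δ = 0.512767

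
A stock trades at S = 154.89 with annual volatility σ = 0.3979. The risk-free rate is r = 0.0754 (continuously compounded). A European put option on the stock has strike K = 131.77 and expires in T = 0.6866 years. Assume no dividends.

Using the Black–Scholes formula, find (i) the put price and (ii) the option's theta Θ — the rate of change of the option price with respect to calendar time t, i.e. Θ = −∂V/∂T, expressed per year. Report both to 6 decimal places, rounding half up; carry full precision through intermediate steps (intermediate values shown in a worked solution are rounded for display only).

price = 7.109727
Θ = -7.698847

σ√T = 0.3979·√0.6866 = 0.329705
d₁ = (ln(S/K) + (r+σ²/2)T) / (σ√T) = (ln(154.89/131.77) + (0.0754+0.3979²/2)·0.6866) / 0.329705 = (0.161657 + 0.106122) / 0.329705 = 0.812179
d₂ = d₁ − σ√T = 0.812179 − 0.329705 = 0.482474
e^{−rT} = e^{−0.0754·0.6866} = 0.949548
N(−d₁) = 0.208345,  N(−d₂) = 0.314735
Put price V = K·e^{−rT}·N(−d₂) − S·N(−d₁) = 39.380207 − 32.270480 = 7.109727
φ(d₁) = (1/√(2π))·e^{−d₁²/2} = 0.286861
Θ = −S·φ(d₁)·σ/(2√T) + r·K·e^{−rT}·N(−d₂) = −10.668115 + 2.969268 = -7.698847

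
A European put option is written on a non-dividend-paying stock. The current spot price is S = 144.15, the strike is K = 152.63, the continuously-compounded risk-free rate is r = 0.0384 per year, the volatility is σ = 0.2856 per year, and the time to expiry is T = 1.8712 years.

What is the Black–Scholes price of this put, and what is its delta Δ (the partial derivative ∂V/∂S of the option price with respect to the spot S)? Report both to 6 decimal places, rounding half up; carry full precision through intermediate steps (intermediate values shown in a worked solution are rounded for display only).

price = 21.126330
Δ = -0.407902

σ√T = 0.2856·√1.8712 = 0.390677
d₁ = (ln(S/K) + (r+σ²/2)T) / (σ√T) = (ln(144.15/152.63) + (0.0384+0.2856²/2)·1.8712) / 0.390677 = (-0.057162 + 0.148169) / 0.390677 = 0.232945
d₂ = d₁ − σ√T = 0.232945 − 0.390677 = -0.157733
e^{−rT} = e^{−0.0384·1.8712} = 0.930667
N(−d₁) = 0.407902,  N(−d₂) = 0.562666
Put price V = K·e^{−rT}·N(−d₂) − S·N(−d₁) = 79.925428 − 58.799098 = 21.126330
Δ = −N(−d₁) = -0.407902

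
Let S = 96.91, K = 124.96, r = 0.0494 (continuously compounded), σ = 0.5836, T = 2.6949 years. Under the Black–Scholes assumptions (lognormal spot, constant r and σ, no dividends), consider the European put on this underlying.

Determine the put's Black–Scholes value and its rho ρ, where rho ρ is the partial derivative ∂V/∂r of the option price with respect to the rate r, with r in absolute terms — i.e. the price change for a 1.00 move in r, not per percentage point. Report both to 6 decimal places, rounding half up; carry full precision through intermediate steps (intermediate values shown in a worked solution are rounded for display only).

σ√T = 0.5836·√2.6949 = 0.958047
d₁ = (ln(S/K) + (r+σ²/2)T) / (σ√T) = (ln(96.91/124.96) + (0.0494+0.5836²/2)·2.6949) / 0.958047 = (-0.254211 + 0.592055) / 0.958047 = 0.352638
d₂ = d₁ − σ√T = 0.352638 − 0.958047 = -0.605408
e^{−rT} = e^{−0.0494·2.6949} = 0.875353
N(−d₁) = 0.362180,  N(−d₂) = 0.727546
Put price V = K·e^{−rT}·N(−d₂) − S·N(−d₁) = 79.581992 − 35.098854 = 44.483138
ρ = −K·T·e^{−rT}·N(−d₂) = -214.465511

price = 44.483138
ρ = -214.465511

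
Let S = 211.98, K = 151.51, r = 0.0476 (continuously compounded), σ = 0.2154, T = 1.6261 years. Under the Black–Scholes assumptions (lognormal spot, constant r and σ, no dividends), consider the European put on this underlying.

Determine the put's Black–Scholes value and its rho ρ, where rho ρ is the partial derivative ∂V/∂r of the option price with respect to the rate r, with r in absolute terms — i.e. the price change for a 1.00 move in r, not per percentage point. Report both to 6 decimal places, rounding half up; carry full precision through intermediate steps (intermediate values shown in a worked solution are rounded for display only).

price = 1.364419
ρ = -19.561993

σ√T = 0.2154·√1.6261 = 0.274675
d₁ = (ln(S/K) + (r+σ²/2)T) / (σ√T) = (ln(211.98/151.51) + (0.0476+0.2154²/2)·1.6261) / 0.274675 = (0.335840 + 0.115126) / 0.274675 = 1.641816
d₂ = d₁ − σ√T = 1.641816 − 0.274675 = 1.367140
e^{−rT} = e^{−0.0476·1.6261} = 0.925517
N(−d₁) = 0.050314,  N(−d₂) = 0.085791
Put price V = K·e^{−rT}·N(−d₂) − S·N(−d₁) = 12.030006 − 10.665588 = 1.364419
ρ = −K·T·e^{−rT}·N(−d₂) = -19.561993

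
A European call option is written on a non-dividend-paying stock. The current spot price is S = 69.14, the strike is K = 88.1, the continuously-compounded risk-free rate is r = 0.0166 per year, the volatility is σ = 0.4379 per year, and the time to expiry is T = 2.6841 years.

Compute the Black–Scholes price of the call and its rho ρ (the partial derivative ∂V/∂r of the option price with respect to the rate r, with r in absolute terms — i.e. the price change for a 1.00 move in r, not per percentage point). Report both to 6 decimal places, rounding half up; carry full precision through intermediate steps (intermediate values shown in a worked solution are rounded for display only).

price = 14.704346
ρ = 59.461092

σ√T = 0.4379·√2.6841 = 0.717421
d₁ = (ln(S/K) + (r+σ²/2)T) / (σ√T) = (ln(69.14/88.1) + (0.0166+0.4379²/2)·2.6841) / 0.717421 = (-0.242339 + 0.301903) / 0.717421 = 0.083025
d₂ = d₁ − σ√T = 0.083025 − 0.717421 = -0.634397
e^{−rT} = e^{−0.0166·2.6841} = 0.956422
N(d₁) = 0.533084,  N(d₂) = 0.262911
Call price V = S·N(d₁) − K·e^{−rT}·N(d₂) = 36.857430 − 22.153084 = 14.704346
ρ = K·T·e^{−rT}·N(d₂) = 59.461092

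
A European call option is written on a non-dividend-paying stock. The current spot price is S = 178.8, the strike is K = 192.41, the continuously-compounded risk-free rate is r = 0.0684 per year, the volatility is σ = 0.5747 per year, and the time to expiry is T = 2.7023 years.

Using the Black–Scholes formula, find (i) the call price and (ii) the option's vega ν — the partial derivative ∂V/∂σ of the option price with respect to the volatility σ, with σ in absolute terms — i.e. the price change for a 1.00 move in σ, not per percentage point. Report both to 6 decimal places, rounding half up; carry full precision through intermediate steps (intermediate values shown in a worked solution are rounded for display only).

σ√T = 0.5747·√2.7023 = 0.944731
d₁ = (ln(S/K) + (r+σ²/2)T) / (σ√T) = (ln(178.8/192.41) + (0.0684+0.5747²/2)·2.7023) / 0.944731 = (-0.073361 + 0.631095) / 0.944731 = 0.590364
d₂ = d₁ − σ√T = 0.590364 − 0.944731 = -0.354367
e^{−rT} = e^{−0.0684·2.7023} = 0.831239
N(d₁) = 0.722527,  N(d₂) = 0.361532
Call price V = S·N(d₁) − K·e^{−rT}·N(d₂) = 129.187750 − 57.822985 = 71.364765
φ(d₁) = (1/√(2π))·e^{−d₁²/2} = 0.335141
ν = S·φ(d₁)·√T = 98.505889

price = 71.364765
ν = 98.505889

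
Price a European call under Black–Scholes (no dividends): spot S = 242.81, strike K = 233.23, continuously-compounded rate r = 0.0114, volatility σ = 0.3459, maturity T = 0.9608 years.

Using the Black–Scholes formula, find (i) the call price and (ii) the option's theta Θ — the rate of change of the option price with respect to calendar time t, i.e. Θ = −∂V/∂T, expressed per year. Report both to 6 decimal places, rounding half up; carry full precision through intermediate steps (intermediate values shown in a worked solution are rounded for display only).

price = 38.290169
Θ = -17.531089

σ√T = 0.3459·√0.9608 = 0.339053
d₁ = (ln(S/K) + (r+σ²/2)T) / (σ√T) = (ln(242.81/233.23) + (0.0114+0.3459²/2)·0.9608) / 0.339053 = (0.040254 + 0.068431) / 0.339053 = 0.320557
d₂ = d₁ − σ√T = 0.320557 − 0.339053 = -0.018496
e^{−rT} = e^{−0.0114·0.9608} = 0.989107
N(d₁) = 0.625727,  N(d₂) = 0.492622
Call price V = S·N(d₁) − K·e^{−rT}·N(d₂) = 151.932736 − 113.642567 = 38.290169
φ(d₁) = (1/√(2π))·e^{−d₁²/2} = 0.378963
Θ = −S·φ(d₁)·σ/(2√T) − r·K·e^{−rT}·N(d₂) = −16.235564 − 1.295525 = -17.531089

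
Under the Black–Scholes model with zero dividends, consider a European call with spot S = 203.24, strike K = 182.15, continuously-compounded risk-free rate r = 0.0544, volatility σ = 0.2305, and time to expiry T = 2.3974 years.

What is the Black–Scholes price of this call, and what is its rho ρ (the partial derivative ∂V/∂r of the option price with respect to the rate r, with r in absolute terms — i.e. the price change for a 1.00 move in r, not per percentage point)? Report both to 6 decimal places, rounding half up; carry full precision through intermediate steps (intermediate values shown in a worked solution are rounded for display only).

price = 52.906135
ρ = 264.214219

σ√T = 0.2305·√2.3974 = 0.356896
d₁ = (ln(S/K) + (r+σ²/2)T) / (σ√T) = (ln(203.24/182.15) + (0.0544+0.2305²/2)·2.3974) / 0.356896 = (0.109557 + 0.194106) / 0.356896 = 0.850845
d₂ = d₁ − σ√T = 0.850845 − 0.356896 = 0.493949
e^{−rT} = e^{−0.0544·2.3974} = 0.877728
N(d₁) = 0.802572,  N(d₂) = 0.689329
Call price V = S·N(d₁) − K·e^{−rT}·N(d₂) = 163.114786 − 110.208651 = 52.906135
ρ = K·T·e^{−rT}·N(d₂) = 264.214219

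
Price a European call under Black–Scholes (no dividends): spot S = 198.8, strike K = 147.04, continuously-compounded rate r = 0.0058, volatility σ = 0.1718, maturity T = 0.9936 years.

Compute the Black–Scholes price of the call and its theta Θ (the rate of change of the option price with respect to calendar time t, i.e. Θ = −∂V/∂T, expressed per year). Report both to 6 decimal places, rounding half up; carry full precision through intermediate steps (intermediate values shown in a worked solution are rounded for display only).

price = 53.026020
Θ = -1.977371

σ√T = 0.1718·√0.9936 = 0.171249
d₁ = (ln(S/K) + (r+σ²/2)T) / (σ√T) = (ln(198.8/147.04) + (0.0058+0.1718²/2)·0.9936) / 0.171249 = (0.301595 + 0.020426) / 0.171249 = 1.880420
d₂ = d₁ − σ√T = 1.880420 − 0.171249 = 1.709170
e^{−rT} = e^{−0.0058·0.9936} = 0.994254
N(d₁) = 0.969975,  N(d₂) = 0.956290
Call price V = S·N(d₁) − K·e^{−rT}·N(d₂) = 192.830942 − 139.804922 = 53.026020
φ(d₁) = (1/√(2π))·e^{−d₁²/2} = 0.068090
Θ = −S·φ(d₁)·σ/(2√T) − r·K·e^{−rT}·N(d₂) = −1.166503 − 0.810869 = -1.977371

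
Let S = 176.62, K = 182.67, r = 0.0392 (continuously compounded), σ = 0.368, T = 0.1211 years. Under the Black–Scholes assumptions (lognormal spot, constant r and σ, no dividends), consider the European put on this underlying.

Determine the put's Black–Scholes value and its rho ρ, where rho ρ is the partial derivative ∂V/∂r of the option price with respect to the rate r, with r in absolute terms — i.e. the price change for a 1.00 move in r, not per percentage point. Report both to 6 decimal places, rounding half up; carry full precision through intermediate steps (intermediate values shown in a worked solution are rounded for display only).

price = 11.974236
ρ = -13.519908

σ√T = 0.368·√0.1211 = 0.128062
d₁ = (ln(S/K) + (r+σ²/2)T) / (σ√T) = (ln(176.62/182.67) + (0.0392+0.368²/2)·0.1211) / 0.128062 = (-0.033681 + 0.012947) / 0.128062 = -0.161904
d₂ = d₁ − σ√T = -0.161904 − 0.128062 = -0.289965
e^{−rT} = e^{−0.0392·0.1211} = 0.995264
N(−d₁) = 0.564309,  N(−d₂) = 0.614079
Put price V = K·e^{−rT}·N(−d₂) − S·N(−d₁) = 111.642507 − 99.668271 = 11.974236
ρ = −K·T·e^{−rT}·N(−d₂) = -13.519908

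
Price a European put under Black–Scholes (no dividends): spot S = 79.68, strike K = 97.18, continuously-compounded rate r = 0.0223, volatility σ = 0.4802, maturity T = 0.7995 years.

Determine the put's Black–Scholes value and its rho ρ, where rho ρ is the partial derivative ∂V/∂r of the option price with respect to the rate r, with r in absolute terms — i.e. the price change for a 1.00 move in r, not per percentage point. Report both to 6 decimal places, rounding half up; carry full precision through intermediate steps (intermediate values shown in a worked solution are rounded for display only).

σ√T = 0.4802·√0.7995 = 0.429370
d₁ = (ln(S/K) + (r+σ²/2)T) / (σ√T) = (ln(79.68/97.18) + (0.0223+0.4802²/2)·0.7995) / 0.429370 = (-0.198546 + 0.110008) / 0.429370 = -0.206205
d₂ = d₁ − σ√T = -0.206205 − 0.429370 = -0.635575
e^{−rT} = e^{−0.0223·0.7995} = 0.982329
N(−d₁) = 0.581685,  N(−d₂) = 0.737473
Put price V = K·e^{−rT}·N(−d₂) − S·N(−d₁) = 70.401222 − 46.348638 = 24.052584
ρ = −K·T·e^{−rT}·N(−d₂) = -56.285777

price = 24.052584
ρ = -56.285777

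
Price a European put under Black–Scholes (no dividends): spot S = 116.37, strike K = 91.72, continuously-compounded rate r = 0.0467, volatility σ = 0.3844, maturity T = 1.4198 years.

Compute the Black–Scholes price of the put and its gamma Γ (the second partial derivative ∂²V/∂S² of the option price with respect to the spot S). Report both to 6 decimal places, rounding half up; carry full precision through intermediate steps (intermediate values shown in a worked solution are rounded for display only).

price = 6.843222
Γ = 0.005021

σ√T = 0.3844·√1.4198 = 0.458033
d₁ = (ln(S/K) + (r+σ²/2)T) / (σ√T) = (ln(116.37/91.72) + (0.0467+0.3844²/2)·1.4198) / 0.458033 = (0.238034 + 0.171202) / 0.458033 = 0.893464
d₂ = d₁ − σ√T = 0.893464 − 0.458033 = 0.435431
e^{−rT} = e^{−0.0467·1.4198} = 0.935846
N(−d₁) = 0.185804,  N(−d₂) = 0.331625
Put price V = K·e^{−rT}·N(−d₂) − S·N(−d₁) = 28.465276 − 21.622055 = 6.843222
φ(d₁) = (1/√(2π))·e^{−d₁²/2} = 0.267649
Γ = φ(d₁) / (S·σ·√T) = 0.005021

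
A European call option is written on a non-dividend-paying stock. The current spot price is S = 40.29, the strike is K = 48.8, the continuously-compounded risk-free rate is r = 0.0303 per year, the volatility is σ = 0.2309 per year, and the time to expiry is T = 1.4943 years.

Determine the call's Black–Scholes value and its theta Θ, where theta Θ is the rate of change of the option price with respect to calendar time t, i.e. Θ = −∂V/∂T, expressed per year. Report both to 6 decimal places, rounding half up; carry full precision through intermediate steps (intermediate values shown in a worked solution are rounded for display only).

price = 2.338994
Θ = -1.773707

σ√T = 0.2309·√1.4943 = 0.282256
d₁ = (ln(S/K) + (r+σ²/2)T) / (σ√T) = (ln(40.29/48.8) + (0.0303+0.2309²/2)·1.4943) / 0.282256 = (-0.191627 + 0.085111) / 0.282256 = -0.377372
d₂ = d₁ − σ√T = -0.377372 − 0.282256 = -0.659628
e^{−rT} = e^{−0.0303·1.4943} = 0.955732
N(d₁) = 0.352948,  N(d₂) = 0.254746
Call price V = S·N(d₁) − K·e^{−rT}·N(d₂) = 14.220291 − 11.881298 = 2.338994
φ(d₁) = (1/√(2π))·e^{−d₁²/2} = 0.371523
Θ = −S·φ(d₁)·σ/(2√T) − r·K·e^{−rT}·N(d₂) = −1.413704 − 0.360003 = -1.773707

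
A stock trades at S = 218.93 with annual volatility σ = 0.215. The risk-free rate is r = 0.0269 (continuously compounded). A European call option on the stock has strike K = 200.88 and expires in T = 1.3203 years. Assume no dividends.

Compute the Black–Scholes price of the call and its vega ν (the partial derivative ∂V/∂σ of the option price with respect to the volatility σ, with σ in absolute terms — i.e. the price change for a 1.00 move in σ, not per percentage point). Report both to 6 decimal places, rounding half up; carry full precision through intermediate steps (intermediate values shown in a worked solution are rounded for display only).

price = 35.212201
ν = 83.035882

σ√T = 0.215·√1.3203 = 0.247044
d₁ = (ln(S/K) + (r+σ²/2)T) / (σ√T) = (ln(218.93/200.88) + (0.0269+0.215²/2)·1.3203) / 0.247044 = (0.086044 + 0.066032) / 0.247044 = 0.615581
d₂ = d₁ − σ√T = 0.615581 − 0.247044 = 0.368537
e^{−rT} = e^{−0.0269·1.3203} = 0.965107
N(d₁) = 0.730915,  N(d₂) = 0.643764
Call price V = S·N(d₁) − K·e^{−rT}·N(d₂) = 160.019124 − 124.806923 = 35.212201
φ(d₁) = (1/√(2π))·e^{−d₁²/2} = 0.330084
ν = S·φ(d₁)·√T = 83.035882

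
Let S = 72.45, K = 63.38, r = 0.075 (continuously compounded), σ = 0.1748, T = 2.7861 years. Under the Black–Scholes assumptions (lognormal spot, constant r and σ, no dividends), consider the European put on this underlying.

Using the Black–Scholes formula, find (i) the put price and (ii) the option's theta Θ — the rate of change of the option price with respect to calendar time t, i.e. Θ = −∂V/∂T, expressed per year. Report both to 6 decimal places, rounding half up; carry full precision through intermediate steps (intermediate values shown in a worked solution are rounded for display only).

σ√T = 0.1748·√2.7861 = 0.291769
d₁ = (ln(S/K) + (r+σ²/2)T) / (σ√T) = (ln(72.45/63.38) + (0.075+0.1748²/2)·2.7861) / 0.291769 = (0.133748 + 0.251522) / 0.291769 = 1.320462
d₂ = d₁ − σ√T = 1.320462 − 0.291769 = 1.028693
e^{−rT} = e^{−0.075·2.7861} = 0.811430
N(−d₁) = 0.093340,  N(−d₂) = 0.151812
Put price V = K·e^{−rT}·N(−d₂) − S·N(−d₁) = 7.807452 − 6.762509 = 1.044942
φ(d₁) = (1/√(2π))·e^{−d₁²/2} = 0.166835
Θ = −S·φ(d₁)·σ/(2√T) + r·K·e^{−rT}·N(−d₂) = −0.632906 + 0.585559 = -0.047347

price = 1.044942
Θ = -0.047347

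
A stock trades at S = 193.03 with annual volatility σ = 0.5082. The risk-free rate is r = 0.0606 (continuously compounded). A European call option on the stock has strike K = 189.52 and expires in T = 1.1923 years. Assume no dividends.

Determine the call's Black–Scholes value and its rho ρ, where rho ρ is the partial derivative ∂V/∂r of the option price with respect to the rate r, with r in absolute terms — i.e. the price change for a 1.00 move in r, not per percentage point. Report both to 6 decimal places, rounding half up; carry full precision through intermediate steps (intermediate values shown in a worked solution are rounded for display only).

price = 49.246559
ρ = 95.552009

σ√T = 0.5082·√1.1923 = 0.554916
d₁ = (ln(S/K) + (r+σ²/2)T) / (σ√T) = (ln(193.03/189.52) + (0.0606+0.5082²/2)·1.1923) / 0.554916 = (0.018351 + 0.226219) / 0.554916 = 0.440734
d₂ = d₁ − σ√T = 0.440734 − 0.554916 = -0.114182
e^{−rT} = e^{−0.0606·1.1923} = 0.930295
N(d₁) = 0.670297,  N(d₂) = 0.454547
Call price V = S·N(d₁) − K·e^{−rT}·N(d₂) = 129.387470 − 80.140912 = 49.246559
ρ = K·T·e^{−rT}·N(d₂) = 95.552009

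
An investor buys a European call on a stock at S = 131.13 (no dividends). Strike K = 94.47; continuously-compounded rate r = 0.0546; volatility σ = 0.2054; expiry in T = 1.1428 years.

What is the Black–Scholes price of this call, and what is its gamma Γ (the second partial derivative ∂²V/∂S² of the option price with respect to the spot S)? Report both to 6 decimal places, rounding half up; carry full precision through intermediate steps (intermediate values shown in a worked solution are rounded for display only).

σ√T = 0.2054·√1.1428 = 0.219576
d₁ = (ln(S/K) + (r+σ²/2)T) / (σ√T) = (ln(131.13/94.47) + (0.0546+0.2054²/2)·1.1428) / 0.219576 = (0.327907 + 0.086504) / 0.219576 = 1.887319
d₂ = d₁ − σ√T = 1.887319 − 0.219576 = 1.667743
e^{−rT} = e^{−0.0546·1.1428} = 0.939510
N(d₁) = 0.970441,  N(d₂) = 0.952317
Call price V = S·N(d₁) − K·e^{−rT}·N(d₂) = 127.253967 − 84.523340 = 42.730627
φ(d₁) = (1/√(2π))·e^{−d₁²/2} = 0.067211
Γ = φ(d₁) / (S·σ·√T) = 0.002334

price = 42.730627
Γ = 0.002334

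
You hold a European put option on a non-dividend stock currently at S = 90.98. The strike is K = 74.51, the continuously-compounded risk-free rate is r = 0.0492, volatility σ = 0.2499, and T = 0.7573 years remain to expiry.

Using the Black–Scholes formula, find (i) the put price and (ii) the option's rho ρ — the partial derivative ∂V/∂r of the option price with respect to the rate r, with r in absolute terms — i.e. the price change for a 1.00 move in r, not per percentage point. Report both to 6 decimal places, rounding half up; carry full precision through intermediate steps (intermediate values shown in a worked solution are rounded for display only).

price = 1.226128
ρ = -8.878446

σ√T = 0.2499·√0.7573 = 0.217470
d₁ = (ln(S/K) + (r+σ²/2)T) / (σ√T) = (ln(90.98/74.51) + (0.0492+0.2499²/2)·0.7573) / 0.217470 = (0.199706 + 0.060906) / 0.217470 = 1.198380
d₂ = d₁ − σ√T = 1.198380 − 0.217470 = 0.980910
e^{−rT} = e^{−0.0492·0.7573} = 0.963426
N(−d₁) = 0.115385,  N(−d₂) = 0.163319
Put price V = K·e^{−rT}·N(−d₂) − S·N(−d₁) = 11.723816 − 10.497688 = 1.226128
ρ = −K·T·e^{−rT}·N(−d₂) = -8.878446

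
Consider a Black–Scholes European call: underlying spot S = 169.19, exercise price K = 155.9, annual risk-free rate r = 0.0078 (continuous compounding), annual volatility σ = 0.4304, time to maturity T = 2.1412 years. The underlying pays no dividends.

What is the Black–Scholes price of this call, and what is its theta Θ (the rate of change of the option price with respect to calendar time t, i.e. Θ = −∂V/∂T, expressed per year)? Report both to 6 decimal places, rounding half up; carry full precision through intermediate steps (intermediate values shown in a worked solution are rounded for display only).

σ√T = 0.4304·√2.1412 = 0.629797
d₁ = (ln(S/K) + (r+σ²/2)T) / (σ√T) = (ln(169.19/155.9) + (0.0078+0.4304²/2)·2.1412) / 0.629797 = (0.081808 + 0.215024) / 0.629797 = 0.471312
d₂ = d₁ − σ√T = 0.471312 − 0.629797 = -0.158485
e^{−rT} = e^{−0.0078·2.1412} = 0.983437
N(d₁) = 0.681291,  N(d₂) = 0.437037
Call price V = S·N(d₁) − K·e^{−rT}·N(d₂) = 115.267652 − 67.005633 = 48.262019
φ(d₁) = (1/√(2π))·e^{−d₁²/2} = 0.357005
Θ = −S·φ(d₁)·σ/(2√T) − r·K·e^{−rT}·N(d₂) = −8.883054 − 0.522644 = -9.405698

price = 48.262019
Θ = -9.405698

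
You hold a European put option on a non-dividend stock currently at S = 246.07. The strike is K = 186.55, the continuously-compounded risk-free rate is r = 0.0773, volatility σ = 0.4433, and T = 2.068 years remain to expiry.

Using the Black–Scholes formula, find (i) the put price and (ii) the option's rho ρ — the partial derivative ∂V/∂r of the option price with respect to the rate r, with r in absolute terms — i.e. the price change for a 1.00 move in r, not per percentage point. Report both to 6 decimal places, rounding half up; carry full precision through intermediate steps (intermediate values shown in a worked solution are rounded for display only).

price = 17.955652
ρ = -117.389521

σ√T = 0.4433·√2.068 = 0.637489
d₁ = (ln(S/K) + (r+σ²/2)T) / (σ√T) = (ln(246.07/186.55) + (0.0773+0.4433²/2)·2.068) / 0.637489 = (0.276917 + 0.363053) / 0.637489 = 1.003890
d₂ = d₁ − σ√T = 1.003890 − 0.637489 = 0.366401
e^{−rT} = e^{−0.0773·2.068} = 0.852266
N(−d₁) = 0.157716,  N(−d₂) = 0.357033
Put price V = K·e^{−rT}·N(−d₂) − S·N(−d₁) = 56.764759 − 38.809107 = 17.955652
ρ = −K·T·e^{−rT}·N(−d₂) = -117.389521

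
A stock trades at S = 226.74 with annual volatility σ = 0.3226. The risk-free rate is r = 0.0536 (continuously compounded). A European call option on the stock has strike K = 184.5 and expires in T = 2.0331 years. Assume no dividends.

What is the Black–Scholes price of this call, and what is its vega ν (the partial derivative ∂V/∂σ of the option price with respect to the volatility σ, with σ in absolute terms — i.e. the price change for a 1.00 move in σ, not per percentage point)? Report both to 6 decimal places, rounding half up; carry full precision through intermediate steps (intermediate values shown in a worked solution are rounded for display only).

σ√T = 0.3226·√2.0331 = 0.459985
d₁ = (ln(S/K) + (r+σ²/2)T) / (σ√T) = (ln(226.74/184.5) + (0.0536+0.3226²/2)·2.0331) / 0.459985 = (0.206155 + 0.214767) / 0.459985 = 0.915077
d₂ = d₁ − σ√T = 0.915077 − 0.459985 = 0.455092
e^{−rT} = e^{−0.0536·2.0331} = 0.896754
N(d₁) = 0.819924,  N(d₂) = 0.675478
Call price V = S·N(d₁) − K·e^{−rT}·N(d₂) = 185.909665 − 111.758618 = 74.151047
φ(d₁) = (1/√(2π))·e^{−d₁²/2} = 0.262469
ν = S·φ(d₁)·√T = 84.856640

price = 74.151047
ν = 84.856640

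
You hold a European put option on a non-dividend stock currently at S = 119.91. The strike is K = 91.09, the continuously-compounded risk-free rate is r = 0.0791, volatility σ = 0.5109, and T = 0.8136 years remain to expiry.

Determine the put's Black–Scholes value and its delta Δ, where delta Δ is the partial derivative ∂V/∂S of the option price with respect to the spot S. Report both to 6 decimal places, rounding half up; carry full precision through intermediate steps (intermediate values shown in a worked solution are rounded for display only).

price = 6.170097
Δ = -0.166876

σ√T = 0.5109·√0.8136 = 0.460831
d₁ = (ln(S/K) + (r+σ²/2)T) / (σ√T) = (ln(119.91/91.09) + (0.0791+0.5109²/2)·0.8136) / 0.460831 = (0.274893 + 0.170538) / 0.460831 = 0.966584
d₂ = d₁ − σ√T = 0.966584 − 0.460831 = 0.505754
e^{−rT} = e^{−0.0791·0.8136} = 0.937671
N(−d₁) = 0.166876,  N(−d₂) = 0.306515
Put price V = K·e^{−rT}·N(−d₂) − S·N(−d₁) = 26.180194 − 20.010097 = 6.170097
Δ = −N(−d₁) = -0.166876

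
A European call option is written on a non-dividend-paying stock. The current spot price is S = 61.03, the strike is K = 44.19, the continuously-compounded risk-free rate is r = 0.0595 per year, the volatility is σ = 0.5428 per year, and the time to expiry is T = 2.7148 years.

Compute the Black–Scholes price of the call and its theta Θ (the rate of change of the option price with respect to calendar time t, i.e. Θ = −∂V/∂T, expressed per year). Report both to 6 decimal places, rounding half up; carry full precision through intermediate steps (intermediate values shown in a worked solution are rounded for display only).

price = 30.967049
Θ = -3.662446

σ√T = 0.5428·√2.7148 = 0.894353
d₁ = (ln(S/K) + (r+σ²/2)T) / (σ√T) = (ln(61.03/44.19) + (0.0595+0.5428²/2)·2.7148) / 0.894353 = (0.322867 + 0.561464) / 0.894353 = 0.988794
d₂ = d₁ − σ√T = 0.988794 − 0.894353 = 0.094442
e^{−rT} = e^{−0.0595·2.7148} = 0.850840
N(d₁) = 0.838618,  N(d₂) = 0.537621
Call price V = S·N(d₁) − K·e^{−rT}·N(d₂) = 51.180866 − 20.213817 = 30.967049
φ(d₁) = (1/√(2π))·e^{−d₁²/2} = 0.244682
Θ = −S·φ(d₁)·σ/(2√T) − r·K·e^{−rT}·N(d₂) = −2.459724 − 1.202722 = -3.662446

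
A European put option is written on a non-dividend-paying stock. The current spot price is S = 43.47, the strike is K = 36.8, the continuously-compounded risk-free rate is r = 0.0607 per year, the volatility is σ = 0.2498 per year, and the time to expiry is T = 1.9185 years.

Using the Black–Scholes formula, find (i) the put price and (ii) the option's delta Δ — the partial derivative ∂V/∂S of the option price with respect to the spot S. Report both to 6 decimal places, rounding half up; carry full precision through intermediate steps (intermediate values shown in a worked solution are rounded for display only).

σ√T = 0.2498·√1.9185 = 0.345998
d₁ = (ln(S/K) + (r+σ²/2)T) / (σ√T) = (ln(43.47/36.8) + (0.0607+0.2498²/2)·1.9185) / 0.345998 = (0.166573 + 0.176310) / 0.345998 = 0.990999
d₂ = d₁ − σ√T = 0.990999 − 0.345998 = 0.645001
e^{−rT} = e^{−0.0607·1.9185} = 0.890072
N(−d₁) = 0.160843,  N(−d₂) = 0.259463
Put price V = K·e^{−rT}·N(−d₂) − S·N(−d₁) = 8.498629 − 6.991849 = 1.506779
Δ = −N(−d₁) = -0.160843

price = 1.506779
Δ = -0.160843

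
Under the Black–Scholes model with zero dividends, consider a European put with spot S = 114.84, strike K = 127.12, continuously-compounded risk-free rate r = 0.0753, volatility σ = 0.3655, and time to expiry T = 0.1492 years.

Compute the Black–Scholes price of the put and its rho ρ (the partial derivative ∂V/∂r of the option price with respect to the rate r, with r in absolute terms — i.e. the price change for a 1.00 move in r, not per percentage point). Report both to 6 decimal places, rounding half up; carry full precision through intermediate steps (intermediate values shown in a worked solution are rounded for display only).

price = 13.535593
ρ = -14.278395

σ√T = 0.3655·√0.1492 = 0.141180
d₁ = (ln(S/K) + (r+σ²/2)T) / (σ√T) = (ln(114.84/127.12) + (0.0753+0.3655²/2)·0.1492) / 0.141180 = (-0.101592 + 0.021201) / 0.141180 = -0.569424
d₂ = d₁ − σ√T = -0.569424 − 0.141180 = -0.710604
e^{−rT} = e^{−0.0753·0.1492} = 0.988828
N(−d₁) = 0.715466,  N(−d₂) = 0.761335
Put price V = K·e^{−rT}·N(−d₂) − S·N(−d₁) = 95.699697 − 82.164104 = 13.535593
ρ = −K·T·e^{−rT}·N(−d₂) = -14.278395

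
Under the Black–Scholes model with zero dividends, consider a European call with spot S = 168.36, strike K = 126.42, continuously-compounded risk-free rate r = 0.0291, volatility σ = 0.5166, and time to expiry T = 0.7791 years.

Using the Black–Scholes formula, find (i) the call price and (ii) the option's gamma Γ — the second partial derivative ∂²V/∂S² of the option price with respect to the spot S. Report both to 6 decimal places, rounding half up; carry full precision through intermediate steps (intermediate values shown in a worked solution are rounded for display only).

price = 54.385937
Γ = 0.003447

σ√T = 0.5166·√0.7791 = 0.455985
d₁ = (ln(S/K) + (r+σ²/2)T) / (σ√T) = (ln(168.36/126.42) + (0.0291+0.5166²/2)·0.7791) / 0.455985 = (0.286495 + 0.126633) / 0.455985 = 0.906011
d₂ = d₁ − σ√T = 0.906011 − 0.455985 = 0.450026
e^{−rT} = e^{−0.0291·0.7791} = 0.977583
N(d₁) = 0.817535,  N(d₂) = 0.673654
Call price V = S·N(d₁) − K·e^{−rT}·N(d₂) = 137.640208 − 83.254270 = 54.385937
φ(d₁) = (1/√(2π))·e^{−d₁²/2} = 0.264645
Γ = φ(d₁) / (S·σ·√T) = 0.003447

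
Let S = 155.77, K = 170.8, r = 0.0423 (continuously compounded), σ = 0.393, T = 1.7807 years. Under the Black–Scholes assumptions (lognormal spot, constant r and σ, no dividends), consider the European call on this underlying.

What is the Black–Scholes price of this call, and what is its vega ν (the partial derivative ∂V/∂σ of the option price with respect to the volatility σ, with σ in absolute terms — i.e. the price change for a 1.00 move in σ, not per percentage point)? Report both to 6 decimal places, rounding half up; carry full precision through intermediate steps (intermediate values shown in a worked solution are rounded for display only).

σ√T = 0.393·√1.7807 = 0.524430
d₁ = (ln(S/K) + (r+σ²/2)T) / (σ√T) = (ln(155.77/170.8) + (0.0423+0.393²/2)·1.7807) / 0.524430 = (-0.092113 + 0.212837) / 0.524430 = 0.230201
d₂ = d₁ − σ√T = 0.230201 − 0.524430 = -0.294229
e^{−rT} = e^{−0.0423·1.7807} = 0.927443
N(d₁) = 0.591032,  N(d₂) = 0.384291
Call price V = S·N(d₁) − K·e^{−rT}·N(d₂) = 92.065102 − 60.874565 = 31.190537
φ(d₁) = (1/√(2π))·e^{−d₁²/2} = 0.388511
ν = S·φ(d₁)·√T = 80.757351

price = 31.190537
ν = 80.757351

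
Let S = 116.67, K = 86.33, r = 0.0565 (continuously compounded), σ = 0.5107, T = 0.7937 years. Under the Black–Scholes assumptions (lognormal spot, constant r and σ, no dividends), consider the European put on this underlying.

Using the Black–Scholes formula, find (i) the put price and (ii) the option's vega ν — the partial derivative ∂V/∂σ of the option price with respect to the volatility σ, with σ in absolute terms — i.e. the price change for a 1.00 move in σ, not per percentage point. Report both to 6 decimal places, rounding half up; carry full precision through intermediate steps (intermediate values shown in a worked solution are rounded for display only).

price = 5.665365
ν = 25.452584

σ√T = 0.5107·√0.7937 = 0.454982
d₁ = (ln(S/K) + (r+σ²/2)T) / (σ√T) = (ln(116.67/86.33) + (0.0565+0.5107²/2)·0.7937) / 0.454982 = (0.301172 + 0.148348) / 0.454982 = 0.987997
d₂ = d₁ − σ√T = 0.987997 − 0.454982 = 0.533015
e^{−rT} = e^{−0.0565·0.7937} = 0.956147
N(−d₁) = 0.161577,  N(−d₂) = 0.297012
Put price V = K·e^{−rT}·N(−d₂) − S·N(−d₁) = 24.516568 − 18.851203 = 5.665365
φ(d₁) = (1/√(2π))·e^{−d₁²/2} = 0.244875
ν = S·φ(d₁)·√T = 25.452584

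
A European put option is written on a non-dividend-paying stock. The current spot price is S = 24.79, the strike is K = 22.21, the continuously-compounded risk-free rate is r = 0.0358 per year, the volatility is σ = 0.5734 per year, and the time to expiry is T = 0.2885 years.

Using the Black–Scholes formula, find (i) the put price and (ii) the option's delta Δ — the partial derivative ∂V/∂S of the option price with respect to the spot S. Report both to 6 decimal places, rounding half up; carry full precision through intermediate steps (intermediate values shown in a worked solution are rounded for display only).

price = 1.671289
Δ = -0.293099

σ√T = 0.5734·√0.2885 = 0.307986
d₁ = (ln(S/K) + (r+σ²/2)T) / (σ√T) = (ln(24.79/22.21) + (0.0358+0.5734²/2)·0.2885) / 0.307986 = (0.109898 + 0.057756) / 0.307986 = 0.544355
d₂ = d₁ − σ√T = 0.544355 − 0.307986 = 0.236369
e^{−rT} = e^{−0.0358·0.2885} = 0.989725
N(−d₁) = 0.293099,  N(−d₂) = 0.406573
Put price V = K·e^{−rT}·N(−d₂) − S·N(−d₁) = 8.937202 − 7.265913 = 1.671289
Δ = −N(−d₁) = -0.293099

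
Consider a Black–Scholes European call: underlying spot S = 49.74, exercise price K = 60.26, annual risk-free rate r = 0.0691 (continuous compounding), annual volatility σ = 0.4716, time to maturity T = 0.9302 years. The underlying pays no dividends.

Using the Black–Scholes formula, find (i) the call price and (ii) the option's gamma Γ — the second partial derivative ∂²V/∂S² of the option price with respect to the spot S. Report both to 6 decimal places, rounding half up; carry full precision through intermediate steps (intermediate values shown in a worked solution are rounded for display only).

price = 6.539524
Γ = 0.017609

σ√T = 0.4716·√0.9302 = 0.454843
d₁ = (ln(S/K) + (r+σ²/2)T) / (σ√T) = (ln(49.74/60.26) + (0.0691+0.4716²/2)·0.9302) / 0.454843 = (-0.191859 + 0.167718) / 0.454843 = -0.053075
d₂ = d₁ − σ√T = -0.053075 − 0.454843 = -0.507919
e^{−rT} = e^{−0.0691·0.9302} = 0.937745
N(d₁) = 0.478836,  N(d₂) = 0.305755
Call price V = S·N(d₁) − K·e^{−rT}·N(d₂) = 23.817299 − 17.277775 = 6.539524
φ(d₁) = (1/√(2π))·e^{−d₁²/2} = 0.398381
Γ = φ(d₁) / (S·σ·√T) = 0.017609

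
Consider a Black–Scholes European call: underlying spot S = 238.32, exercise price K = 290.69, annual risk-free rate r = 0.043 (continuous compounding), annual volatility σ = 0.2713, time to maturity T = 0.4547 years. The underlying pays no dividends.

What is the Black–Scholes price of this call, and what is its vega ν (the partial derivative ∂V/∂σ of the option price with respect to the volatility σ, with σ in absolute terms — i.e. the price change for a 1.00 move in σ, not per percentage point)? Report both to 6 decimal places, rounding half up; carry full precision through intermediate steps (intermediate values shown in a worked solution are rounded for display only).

price = 4.123633
ν = 43.241704

σ√T = 0.2713·√0.4547 = 0.182942
d₁ = (ln(S/K) + (r+σ²/2)T) / (σ√T) = (ln(238.32/290.69) + (0.043+0.2713²/2)·0.4547) / 0.182942 = (-0.198643 + 0.036286) / 0.182942 = -0.887481
d₂ = d₁ − σ√T = -0.887481 − 0.182942 = -1.070423
e^{−rT} = e^{−0.043·0.4547} = 0.980638
N(d₁) = 0.187410,  N(d₂) = 0.142214
Call price V = S·N(d₁) − K·e^{−rT}·N(d₂) = 44.663522 − 40.539889 = 4.123633
φ(d₁) = (1/√(2π))·e^{−d₁²/2} = 0.269079
ν = S·φ(d₁)·√T = 43.241704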